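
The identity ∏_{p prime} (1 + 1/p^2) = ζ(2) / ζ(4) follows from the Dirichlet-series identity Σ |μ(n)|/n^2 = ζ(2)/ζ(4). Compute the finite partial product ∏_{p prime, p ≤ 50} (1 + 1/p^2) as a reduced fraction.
∏ = 101793085732936000000000/67237345888235944242129

The primes p ≤ 50 are [2, 3, 5, 7, 11, 13, 17, 19, 23, 29, 31, 37, 41, 43, 47]. For each, (1 + 1/p^2) = (p^2 + 1)/p^2. Multiplying these fractions over p ∈ [2, 3, 5, 7, 11, 13, 17, 19, 23, 29, 31, 37, 41, 43, 47] gives 101793085732936000000000/67237345888235944242129. (In the limit P → ∞ this tends to ζ(2)/ζ(4).)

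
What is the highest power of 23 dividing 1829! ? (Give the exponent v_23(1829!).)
v_23(1829!) = 82

Legendre's formula: v_p(n!) = Σ_{k ≥ 1} ⌊n / p^k⌋. For p = 23, n = 1829, the terms are:
  ⌊1829/23^1⌋ = ⌊1829/23⌋ = 79
  ⌊1829/23^2⌋ = ⌊1829/529⌋ = 3
(the next term ⌊1829/23^3⌋ = 0, terminating the sum). Summing: v_23(1829!) = 79 + 3 = 82.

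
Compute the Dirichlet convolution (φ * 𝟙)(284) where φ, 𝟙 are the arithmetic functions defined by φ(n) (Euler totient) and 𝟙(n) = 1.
(φ * 𝟙)(284) = 284

Divisors of 284: [1, 2, 4, 71, 142, 284]. For each d | 284:
  d = 1: φ(1) · 𝟙(284/1) = 1 · 1 = 1
  d = 2: φ(2) · 𝟙(284/2) = 1 · 1 = 1
  d = 4: φ(4) · 𝟙(284/4) = 2 · 1 = 2
  d = 71: φ(71) · 𝟙(284/71) = 70 · 1 = 70
  d = 142: φ(142) · 𝟙(284/142) = 70 · 1 = 70
  d = 284: φ(284) · 𝟙(284/284) = 140 · 1 = 140
Summing: (φ * 𝟙)(284) = 1 + 1 + 2 + 70 + 70 + 140 = 284.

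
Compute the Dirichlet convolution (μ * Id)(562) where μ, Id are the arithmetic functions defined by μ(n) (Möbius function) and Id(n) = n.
(μ * Id)(562) = 280

Divisors of 562: [1, 2, 281, 562]. For each d | 562:
  d = 1: μ(1) · Id(562/1) = 1 · 562 = 562
  d = 2: μ(2) · Id(562/2) = -1 · 281 = -281
  d = 281: μ(281) · Id(562/281) = -1 · 2 = -2
  d = 562: μ(562) · Id(562/562) = 1 · 1 = 1
Summing: (μ * Id)(562) = 562 + -281 + -2 + 1 = 280.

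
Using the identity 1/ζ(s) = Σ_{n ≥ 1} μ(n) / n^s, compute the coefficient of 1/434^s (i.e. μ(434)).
μ(434) = -1

Factor n = 434 = 2 · 7 · 31. μ(n) = 0 if any exponent ≥ 2 (not squarefree); otherwise μ(n) = (−1)^{ω(n)} where ω(n) is the number of distinct prime factors. Applying: μ(434) = -1.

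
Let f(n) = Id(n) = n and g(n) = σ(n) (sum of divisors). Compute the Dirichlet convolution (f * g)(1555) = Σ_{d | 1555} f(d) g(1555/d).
(Id * σ)(1555) = 6853

Divisors of 1555: [1, 5, 311, 1555]. For each d | 1555:
  d = 1: Id(1) · σ(1555/1) = 1 · 1872 = 1872
  d = 5: Id(5) · σ(1555/5) = 5 · 312 = 1560
  d = 311: Id(311) · σ(1555/311) = 311 · 6 = 1866
  d = 1555: Id(1555) · σ(1555/1555) = 1555 · 1 = 1555
Summing: (Id * σ)(1555) = 1872 + 1560 + 1866 + 1555 = 6853.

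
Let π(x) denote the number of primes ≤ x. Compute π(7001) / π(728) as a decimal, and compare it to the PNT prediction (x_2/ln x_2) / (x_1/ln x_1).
π(7001)/π(728) = 901/129 ≈ 6.9845;  PNT prediction ≈ 7.1582.

π(728) = 129 and π(7001) = 901, so π(7001)/π(728) ≈ 6.9845. The PNT-predicted ratio is (7001/ln(7001)) / (728/ln(728)) ≈ 7.1582. The two agree to within a few percent, as expected.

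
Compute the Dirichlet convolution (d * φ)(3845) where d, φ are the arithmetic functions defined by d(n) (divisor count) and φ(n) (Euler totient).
(d * φ)(3845) = 4620

Divisors of 3845: [1, 5, 769, 3845]. For each d | 3845:
  d = 1: d(1) · φ(3845/1) = 1 · 3072 = 3072
  d = 5: d(5) · φ(3845/5) = 2 · 768 = 1536
  d = 769: d(769) · φ(3845/769) = 2 · 4 = 8
  d = 3845: d(3845) · φ(3845/3845) = 4 · 1 = 4
Summing: (d * φ)(3845) = 3072 + 1536 + 8 + 4 = 4620.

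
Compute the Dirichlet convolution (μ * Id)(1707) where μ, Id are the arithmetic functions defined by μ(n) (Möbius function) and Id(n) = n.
(μ * Id)(1707) = 1136

Divisors of 1707: [1, 3, 569, 1707]. For each d | 1707:
  d = 1: μ(1) · Id(1707/1) = 1 · 1707 = 1707
  d = 3: μ(3) · Id(1707/3) = -1 · 569 = -569
  d = 569: μ(569) · Id(1707/569) = -1 · 3 = -3
  d = 1707: μ(1707) · Id(1707/1707) = 1 · 1 = 1
Summing: (μ * Id)(1707) = 1707 + -569 + -3 + 1 = 1136.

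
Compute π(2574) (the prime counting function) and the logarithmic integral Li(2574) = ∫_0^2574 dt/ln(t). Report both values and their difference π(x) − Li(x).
π(2574) = 375;  Li(2574) ≈ 389.05;  π(x) − Li(x) ≈ -14.05.

Direct count of primes ≤ 2574 gives π(2574) = 375. Numerical evaluation of the logarithmic integral gives Li(2574) ≈ 389.05. The difference π(x) − Li(x) ≈ -14.05 is typically negative for small/moderate x (Li(x) overestimates), though Littlewood's theorem shows this sign changes infinitely often.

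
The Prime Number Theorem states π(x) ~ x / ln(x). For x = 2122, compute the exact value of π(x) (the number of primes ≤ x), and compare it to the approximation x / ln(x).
π(2122) = 319;  x/ln(x) ≈ 277.02;  relative error ≈ 13.16%.

Directly count primes up to 2122: π(2122) = 319. The PNT approximation gives 2122/ln(2122) ≈ 2122/7.66011 ≈ 277.02. Relative error (π(x) − x/ln(x)) / π(x) ≈ 13.16%; the approximation is known to undercount slightly (Li(x) is a better estimate).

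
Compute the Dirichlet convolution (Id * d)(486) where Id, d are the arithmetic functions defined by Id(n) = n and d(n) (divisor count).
(Id * d)(486) = 2172

Divisors of 486: [1, 2, 3, 6, 9, 18, 27, 54, 81, 162, 243, 486]. For each d | 486:
  d = 1: Id(1) · d(486/1) = 1 · 12 = 12
  d = 2: Id(2) · d(486/2) = 2 · 6 = 12
  d = 3: Id(3) · d(486/3) = 3 · 10 = 30
  d = 6: Id(6) · d(486/6) = 6 · 5 = 30
  d = 9: Id(9) · d(486/9) = 9 · 8 = 72
  d = 18: Id(18) · d(486/18) = 18 · 4 = 72
  d = 27: Id(27) · d(486/27) = 27 · 6 = 162
  d = 54: Id(54) · d(486/54) = 54 · 3 = 162
  d = 81: Id(81) · d(486/81) = 81 · 4 = 324
  d = 162: Id(162) · d(486/162) = 162 · 2 = 324
  d = 243: Id(243) · d(486/243) = 243 · 2 = 486
  d = 486: Id(486) · d(486/486) = 486 · 1 = 486
Summing: (Id * d)(486) = 12 + 12 + 30 + 30 + 72 + 72 + 162 + 162 + 324 + 324 + 486 + 486 = 2172.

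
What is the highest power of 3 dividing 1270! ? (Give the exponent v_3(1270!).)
v_3(1270!) = 632

Legendre's formula: v_p(n!) = Σ_{k ≥ 1} ⌊n / p^k⌋. For p = 3, n = 1270, the terms are:
  ⌊1270/3^1⌋ = ⌊1270/3⌋ = 423
  ⌊1270/3^2⌋ = ⌊1270/9⌋ = 141
  ⌊1270/3^3⌋ = ⌊1270/27⌋ = 47
  ⌊1270/3^4⌋ = ⌊1270/81⌋ = 15
  ⌊1270/3^5⌋ = ⌊1270/243⌋ = 5
  ⌊1270/3^6⌋ = ⌊1270/729⌋ = 1
(the next term ⌊1270/3^7⌋ = 0, terminating the sum). Summing: v_3(1270!) = 423 + 141 + 47 + 15 + 5 + 1 = 632.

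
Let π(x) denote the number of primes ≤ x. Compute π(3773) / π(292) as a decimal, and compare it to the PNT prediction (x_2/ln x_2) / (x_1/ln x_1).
π(3773)/π(292) = 525/61 ≈ 8.6066;  PNT prediction ≈ 8.9065.

π(292) = 61 and π(3773) = 525, so π(3773)/π(292) ≈ 8.6066. The PNT-predicted ratio is (3773/ln(3773)) / (292/ln(292)) ≈ 8.9065. The two agree to within a few percent, as expected.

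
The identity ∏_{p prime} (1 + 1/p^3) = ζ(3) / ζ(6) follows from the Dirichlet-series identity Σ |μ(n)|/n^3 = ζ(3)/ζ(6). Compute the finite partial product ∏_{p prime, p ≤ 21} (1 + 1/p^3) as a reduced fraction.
∏ = 223851228120576/189501362017825

The primes p ≤ 21 are [2, 3, 5, 7, 11, 13, 17, 19]. For each, (1 + 1/p^3) = (p^3 + 1)/p^3. Multiplying these fractions over p ∈ [2, 3, 5, 7, 11, 13, 17, 19] gives 223851228120576/189501362017825. (In the limit P → ∞ this tends to ζ(3)/ζ(6).)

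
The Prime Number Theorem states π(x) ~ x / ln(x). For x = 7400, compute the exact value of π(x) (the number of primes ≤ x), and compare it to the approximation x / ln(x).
π(7400) = 939;  x/ln(x) ≈ 830.60;  relative error ≈ 11.54%.

Directly count primes up to 7400: π(7400) = 939. The PNT approximation gives 7400/ln(7400) ≈ 7400/8.90924 ≈ 830.60. Relative error (π(x) − x/ln(x)) / π(x) ≈ 11.54%; the approximation is known to undercount slightly (Li(x) is a better estimate).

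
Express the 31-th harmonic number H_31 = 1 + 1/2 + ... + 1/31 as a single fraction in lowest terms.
H_31 = 290774257297357/72201776446800

Direct summation: H_31 = 1 + 1/2 + ... + 1/31. The least common denominator is lcm(1, ..., 31) = 72201776446800; over this denominator the numerator is 72201776446800 + 36100888223400 + 24067258815600 + 18050444111700 + 14440355289360 + 12033629407800 + 10314539492400 + 9025222055850 + 8022419605200 + 7220177644680 + 6563797858800 + 6016814703900 + 5553982803600 + 5157269746200 + 4813451763120 + 4512611027925 + 4247163320400 + 4011209802600 + 3800093497200 + 3610088822340 + 3438179830800 + 3281898929400 + 3139207671600 + 3008407351950 + 2888071057872 + 2776991401800 + 2674139868400 + 2578634873100 + 2489716429200 + 2406725881560 + 2329089562800 = 290774257297357, so H_31 = 290774257297357/72201776446800 (already in lowest terms) ≈ 4.02725. (The PNT-adjacent estimate ln(31) + γ ≈ 4.01120 matches within O(1/n).)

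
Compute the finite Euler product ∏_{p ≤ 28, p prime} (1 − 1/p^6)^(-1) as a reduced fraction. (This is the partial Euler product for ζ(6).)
∏ = 7921457489978054880231124911875/7786417203783354362865572118528

The primes p ≤ 28 are [2, 3, 5, 7, 11, 13, 17, 19, 23]. For each prime, (1 − 1/p^6)^(-1) = p^6 / (p^6 − 1). The product is (1 − 1/2^6)^(-1), (1 − 1/3^6)^(-1), (1 − 1/5^6)^(-1), (1 − 1/7^6)^(-1), (1 − 1/11^6)^(-1), (1 − 1/13^6)^(-1), (1 − 1/17^6)^(-1), (1 − 1/19^6)^(-1), (1 − 1/23^6)^(-1) = ∏ p^6 / (p^6 − 1) = 7921457489978054880231124911875/7786417203783354362865572118528.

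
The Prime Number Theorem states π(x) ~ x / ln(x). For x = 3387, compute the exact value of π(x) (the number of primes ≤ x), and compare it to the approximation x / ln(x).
π(3387) = 476;  x/ln(x) ≈ 416.72;  relative error ≈ 12.45%.

Directly count primes up to 3387: π(3387) = 476. The PNT approximation gives 3387/ln(3387) ≈ 3387/8.12770 ≈ 416.72. Relative error (π(x) − x/ln(x)) / π(x) ≈ 12.45%; the approximation is known to undercount slightly (Li(x) is a better estimate).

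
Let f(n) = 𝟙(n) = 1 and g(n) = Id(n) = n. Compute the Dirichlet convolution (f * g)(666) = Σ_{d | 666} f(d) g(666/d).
(𝟙 * Id)(666) = 1482

Divisors of 666: [1, 2, 3, 6, 9, 18, 37, 74, 111, 222, 333, 666]. For each d | 666:
  d = 1: 𝟙(1) · Id(666/1) = 1 · 666 = 666
  d = 2: 𝟙(2) · Id(666/2) = 1 · 333 = 333
  d = 3: 𝟙(3) · Id(666/3) = 1 · 222 = 222
  d = 6: 𝟙(6) · Id(666/6) = 1 · 111 = 111
  d = 9: 𝟙(9) · Id(666/9) = 1 · 74 = 74
  d = 18: 𝟙(18) · Id(666/18) = 1 · 37 = 37
  d = 37: 𝟙(37) · Id(666/37) = 1 · 18 = 18
  d = 74: 𝟙(74) · Id(666/74) = 1 · 9 = 9
  d = 111: 𝟙(111) · Id(666/111) = 1 · 6 = 6
  d = 222: 𝟙(222) · Id(666/222) = 1 · 3 = 3
  d = 333: 𝟙(333) · Id(666/333) = 1 · 2 = 2
  d = 666: 𝟙(666) · Id(666/666) = 1 · 1 = 1
Summing: (𝟙 * Id)(666) = 666 + 333 + 222 + 111 + 74 + 37 + 18 + 9 + 6 + 3 + 2 + 1 = 1482.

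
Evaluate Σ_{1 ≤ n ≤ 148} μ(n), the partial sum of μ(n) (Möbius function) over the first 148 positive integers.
Σ_{n ≤ 148} μ(n) = 1

Compute μ(n) for each 1 ≤ n ≤ 148: μ(1) = 1, μ(2) = -1, μ(3) = -1, μ(4) = 0, μ(5) = -1, μ(6) = 1, μ(7) = -1, μ(8) = 0, μ(9) = 0, μ(10) = 1, μ(11) = -1, μ(12) = 0, μ(13) = -1, μ(14) = 1, μ(15) = 1, μ(16) = 0, μ(17) = -1, μ(18) = 0, μ(19) = -1, μ(20) = 0, μ(21) = 1, μ(22) = 1, μ(23) = -1, μ(24) = 0, μ(25) = 0, μ(26) = 1, μ(27) = 0, μ(28) = 0, μ(29) = -1, μ(30) = -1, μ(31) = -1, μ(32) = 0, μ(33) = 1, μ(34) = 1, μ(35) = 1, μ(36) = 0, μ(37) = -1, μ(38) = 1, μ(39) = 1, μ(40) = 0, μ(41) = -1, μ(42) = -1, μ(43) = -1, μ(44) = 0, μ(45) = 0, μ(46) = 1, μ(47) = -1, μ(48) = 0, μ(49) = 0, μ(50) = 0, μ(51) = 1, μ(52) = 0, μ(53) = -1, μ(54) = 0, μ(55) = 1, μ(56) = 0, μ(57) = 1, μ(58) = 1, μ(59) = -1, μ(60) = 0, μ(61) = -1, μ(62) = 1, μ(63) = 0, μ(64) = 0, μ(65) = 1, μ(66) = -1, μ(67) = -1, μ(68) = 0, μ(69) = 1, μ(70) = -1, μ(71) = -1, μ(72) = 0, μ(73) = -1, μ(74) = 1, μ(75) = 0, μ(76) = 0, μ(77) = 1, μ(78) = -1, μ(79) = -1, μ(80) = 0, μ(81) = 0, μ(82) = 1, μ(83) = -1, μ(84) = 0, μ(85) = 1, μ(86) = 1, μ(87) = 1, μ(88) = 0, μ(89) = -1, μ(90) = 0, μ(91) = 1, μ(92) = 0, μ(93) = 1, μ(94) = 1, μ(95) = 1, μ(96) = 0, μ(97) = -1, μ(98) = 0, μ(99) = 0, μ(100) = 0, μ(101) = -1, μ(102) = -1, μ(103) = -1, μ(104) = 0, μ(105) = -1, μ(106) = 1, μ(107) = -1, μ(108) = 0, μ(109) = -1, μ(110) = -1, μ(111) = 1, μ(112) = 0, μ(113) = -1, μ(114) = -1, μ(115) = 1, μ(116) = 0, μ(117) = 0, μ(118) = 1, μ(119) = 1, μ(120) = 0, μ(121) = 0, μ(122) = 1, μ(123) = 1, μ(124) = 0, μ(125) = 0, μ(126) = 0, μ(127) = -1, μ(128) = 0, μ(129) = 1, μ(130) = -1, μ(131) = -1, μ(132) = 0, μ(133) = 1, μ(134) = 1, μ(135) = 0, μ(136) = 0, μ(137) = -1, μ(138) = -1, μ(139) = -1, μ(140) = 0, μ(141) = 1, μ(142) = 1, μ(143) = 1, μ(144) = 0, μ(145) = 1, μ(146) = 1, μ(147) = 0, μ(148) = 0. Summing all 148 values: 1. (Mertens function M(x) = Σ_{n ≤ x} μ(n); on average M(x) should be small (PNT ⟺ M(x) = o(x)).)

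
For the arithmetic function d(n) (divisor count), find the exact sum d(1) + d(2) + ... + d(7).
Σ_{n ≤ 7} d(n) = 16

Compute d(n) for each 1 ≤ n ≤ 7: d(1) = 1, d(2) = 2, d(3) = 2, d(4) = 3, d(5) = 2, d(6) = 4, d(7) = 2. Summing all 7 values: 16. (Dirichlet's divisor formula: Σ_{n ≤ x} d(n) = x ln(x) + (2γ − 1) x + O(√x). For x = 7, the asymptotic estimate is ≈ 14.70.)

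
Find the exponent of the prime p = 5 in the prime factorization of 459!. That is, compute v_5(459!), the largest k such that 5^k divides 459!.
v_5(459!) = 112

Legendre's formula: v_p(n!) = Σ_{k ≥ 1} ⌊n / p^k⌋. For p = 5, n = 459, the terms are:
  ⌊459/5^1⌋ = ⌊459/5⌋ = 91
  ⌊459/5^2⌋ = ⌊459/25⌋ = 18
  ⌊459/5^3⌋ = ⌊459/125⌋ = 3
(the next term ⌊459/5^4⌋ = 0, terminating the sum). Summing: v_5(459!) = 91 + 18 + 3 = 112.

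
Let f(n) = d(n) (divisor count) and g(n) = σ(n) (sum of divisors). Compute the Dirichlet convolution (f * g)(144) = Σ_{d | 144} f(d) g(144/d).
(d * σ)(144) = 2376

Divisors of 144: [1, 2, 3, 4, 6, 8, 9, 12, 16, 18, 24, 36, 48, 72, 144]. For each d | 144:
  d = 1: d(1) · σ(144/1) = 1 · 403 = 403
  d = 2: d(2) · σ(144/2) = 2 · 195 = 390
  d = 3: d(3) · σ(144/3) = 2 · 124 = 248
  d = 4: d(4) · σ(144/4) = 3 · 91 = 273
  d = 6: d(6) · σ(144/6) = 4 · 60 = 240
  d = 8: d(8) · σ(144/8) = 4 · 39 = 156
  d = 9: d(9) · σ(144/9) = 3 · 31 = 93
  d = 12: d(12) · σ(144/12) = 6 · 28 = 168
  d = 16: d(16) · σ(144/16) = 5 · 13 = 65
  d = 18: d(18) · σ(144/18) = 6 · 15 = 90
  d = 24: d(24) · σ(144/24) = 8 · 12 = 96
  d = 36: d(36) · σ(144/36) = 9 · 7 = 63
  d = 48: d(48) · σ(144/48) = 10 · 4 = 40
  d = 72: d(72) · σ(144/72) = 12 · 3 = 36
  d = 144: d(144) · σ(144/144) = 15 · 1 = 15
Summing: (d * σ)(144) = 403 + 390 + 248 + 273 + 240 + 156 + 93 + 168 + 65 + 90 + 96 + 63 + 40 + 36 + 15 = 2376.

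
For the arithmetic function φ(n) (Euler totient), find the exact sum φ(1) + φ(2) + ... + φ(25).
Σ_{n ≤ 25} φ(n) = 200

Compute φ(n) for each 1 ≤ n ≤ 25: φ(1) = 1, φ(2) = 1, φ(3) = 2, φ(4) = 2, φ(5) = 4, φ(6) = 2, φ(7) = 6, φ(8) = 4, φ(9) = 6, φ(10) = 4, φ(11) = 10, φ(12) = 4, φ(13) = 12, φ(14) = 6, φ(15) = 8, φ(16) = 8, φ(17) = 16, φ(18) = 6, φ(19) = 18, φ(20) = 8, φ(21) = 12, φ(22) = 10, φ(23) = 22, φ(24) = 8, φ(25) = 20. Summing all 25 values: 200. (Average order: Σ_{n ≤ x} φ(n) ~ (3/π²) x². For x = 25, (3/π²)·25² ≈ 189.98.)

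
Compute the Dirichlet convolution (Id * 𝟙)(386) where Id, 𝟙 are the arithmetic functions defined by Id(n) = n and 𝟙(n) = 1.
(Id * 𝟙)(386) = 582

Divisors of 386: [1, 2, 193, 386]. For each d | 386:
  d = 1: Id(1) · 𝟙(386/1) = 1 · 1 = 1
  d = 2: Id(2) · 𝟙(386/2) = 2 · 1 = 2
  d = 193: Id(193) · 𝟙(386/193) = 193 · 1 = 193
  d = 386: Id(386) · 𝟙(386/386) = 386 · 1 = 386
Summing: (Id * 𝟙)(386) = 1 + 2 + 193 + 386 = 582.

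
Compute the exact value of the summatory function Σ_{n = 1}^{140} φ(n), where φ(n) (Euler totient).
Σ_{n ≤ 140} φ(n) = 6000

Compute φ(n) for each 1 ≤ n ≤ 140: φ(1) = 1, φ(2) = 1, φ(3) = 2, φ(4) = 2, φ(5) = 4, φ(6) = 2, φ(7) = 6, φ(8) = 4, φ(9) = 6, φ(10) = 4, φ(11) = 10, φ(12) = 4, φ(13) = 12, φ(14) = 6, φ(15) = 8, φ(16) = 8, φ(17) = 16, φ(18) = 6, φ(19) = 18, φ(20) = 8, φ(21) = 12, φ(22) = 10, φ(23) = 22, φ(24) = 8, φ(25) = 20, φ(26) = 12, φ(27) = 18, φ(28) = 12, φ(29) = 28, φ(30) = 8, φ(31) = 30, φ(32) = 16, φ(33) = 20, φ(34) = 16, φ(35) = 24, φ(36) = 12, φ(37) = 36, φ(38) = 18, φ(39) = 24, φ(40) = 16, φ(41) = 40, φ(42) = 12, φ(43) = 42, φ(44) = 20, φ(45) = 24, φ(46) = 22, φ(47) = 46, φ(48) = 16, φ(49) = 42, φ(50) = 20, φ(51) = 32, φ(52) = 24, φ(53) = 52, φ(54) = 18, φ(55) = 40, φ(56) = 24, φ(57) = 36, φ(58) = 28, φ(59) = 58, φ(60) = 16, φ(61) = 60, φ(62) = 30, φ(63) = 36, φ(64) = 32, φ(65) = 48, φ(66) = 20, φ(67) = 66, φ(68) = 32, φ(69) = 44, φ(70) = 24, φ(71) = 70, φ(72) = 24, φ(73) = 72, φ(74) = 36, φ(75) = 40, φ(76) = 36, φ(77) = 60, φ(78) = 24, φ(79) = 78, φ(80) = 32, φ(81) = 54, φ(82) = 40, φ(83) = 82, φ(84) = 24, φ(85) = 64, φ(86) = 42, φ(87) = 56, φ(88) = 40, φ(89) = 88, φ(90) = 24, φ(91) = 72, φ(92) = 44, φ(93) = 60, φ(94) = 46, φ(95) = 72, φ(96) = 32, φ(97) = 96, φ(98) = 42, φ(99) = 60, φ(100) = 40, φ(101) = 100, φ(102) = 32, φ(103) = 102, φ(104) = 48, φ(105) = 48, φ(106) = 52, φ(107) = 106, φ(108) = 36, φ(109) = 108, φ(110) = 40, φ(111) = 72, φ(112) = 48, φ(113) = 112, φ(114) = 36, φ(115) = 88, φ(116) = 56, φ(117) = 72, φ(118) = 58, φ(119) = 96, φ(120) = 32, φ(121) = 110, φ(122) = 60, φ(123) = 80, φ(124) = 60, φ(125) = 100, φ(126) = 36, φ(127) = 126, φ(128) = 64, φ(129) = 84, φ(130) = 48, φ(131) = 130, φ(132) = 40, φ(133) = 108, φ(134) = 66, φ(135) = 72, φ(136) = 64, φ(137) = 136, φ(138) = 44, φ(139) = 138, φ(140) = 48. Summing all 140 values: 6000. (Average order: Σ_{n ≤ x} φ(n) ~ (3/π²) x². For x = 140, (3/π²)·140² ≈ 5957.69.)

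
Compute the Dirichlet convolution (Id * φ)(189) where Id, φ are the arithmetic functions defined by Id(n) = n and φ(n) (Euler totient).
(Id * φ)(189) = 1053

Divisors of 189: [1, 3, 7, 9, 21, 27, 63, 189]. For each d | 189:
  d = 1: Id(1) · φ(189/1) = 1 · 108 = 108
  d = 3: Id(3) · φ(189/3) = 3 · 36 = 108
  d = 7: Id(7) · φ(189/7) = 7 · 18 = 126
  d = 9: Id(9) · φ(189/9) = 9 · 12 = 108
  d = 21: Id(21) · φ(189/21) = 21 · 6 = 126
  d = 27: Id(27) · φ(189/27) = 27 · 6 = 162
  d = 63: Id(63) · φ(189/63) = 63 · 2 = 126
  d = 189: Id(189) · φ(189/189) = 189 · 1 = 189
Summing: (Id * φ)(189) = 108 + 108 + 126 + 108 + 126 + 162 + 126 + 189 = 1053.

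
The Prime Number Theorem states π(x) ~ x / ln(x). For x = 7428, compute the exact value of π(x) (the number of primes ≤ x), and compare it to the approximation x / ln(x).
π(7428) = 941;  x/ln(x) ≈ 833.39;  relative error ≈ 11.44%.

Directly count primes up to 7428: π(7428) = 941. The PNT approximation gives 7428/ln(7428) ≈ 7428/8.91301 ≈ 833.39. Relative error (π(x) − x/ln(x)) / π(x) ≈ 11.44%; the approximation is known to undercount slightly (Li(x) is a better estimate).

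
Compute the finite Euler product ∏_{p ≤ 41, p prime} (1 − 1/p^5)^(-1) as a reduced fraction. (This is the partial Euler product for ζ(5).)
∏ = 74875808585870055616502751635850749659928795918147986481/72209283302841655787041441691786569299878431940565073920

The primes p ≤ 41 are [2, 3, 5, 7, 11, 13, 17, 19, 23, 29, 31, 37, 41]. For each prime, (1 − 1/p^5)^(-1) = p^5 / (p^5 − 1). The product is (1 − 1/2^5)^(-1), (1 − 1/3^5)^(-1), (1 − 1/5^5)^(-1), (1 − 1/7^5)^(-1), (1 − 1/11^5)^(-1), (1 − 1/13^5)^(-1), (1 − 1/17^5)^(-1), (1 − 1/19^5)^(-1), (1 − 1/23^5)^(-1), (1 − 1/29^5)^(-1), (1 − 1/31^5)^(-1), (1 − 1/37^5)^(-1), (1 − 1/41^5)^(-1) = ∏ p^5 / (p^5 − 1) = 74875808585870055616502751635850749659928795918147986481/72209283302841655787041441691786569299878431940565073920.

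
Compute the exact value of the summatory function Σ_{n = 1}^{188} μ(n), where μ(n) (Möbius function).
Σ_{n ≤ 188} μ(n) = -3

Compute μ(n) for each 1 ≤ n ≤ 188: μ(1) = 1, μ(2) = -1, μ(3) = -1, μ(4) = 0, μ(5) = -1, μ(6) = 1, μ(7) = -1, μ(8) = 0, μ(9) = 0, μ(10) = 1, μ(11) = -1, μ(12) = 0, μ(13) = -1, μ(14) = 1, μ(15) = 1, μ(16) = 0, μ(17) = -1, μ(18) = 0, μ(19) = -1, μ(20) = 0, μ(21) = 1, μ(22) = 1, μ(23) = -1, μ(24) = 0, μ(25) = 0, μ(26) = 1, μ(27) = 0, μ(28) = 0, μ(29) = -1, μ(30) = -1, μ(31) = -1, μ(32) = 0, μ(33) = 1, μ(34) = 1, μ(35) = 1, μ(36) = 0, μ(37) = -1, μ(38) = 1, μ(39) = 1, μ(40) = 0, μ(41) = -1, μ(42) = -1, μ(43) = -1, μ(44) = 0, μ(45) = 0, μ(46) = 1, μ(47) = -1, μ(48) = 0, μ(49) = 0, μ(50) = 0, μ(51) = 1, μ(52) = 0, μ(53) = -1, μ(54) = 0, μ(55) = 1, μ(56) = 0, μ(57) = 1, μ(58) = 1, μ(59) = -1, μ(60) = 0, μ(61) = -1, μ(62) = 1, μ(63) = 0, μ(64) = 0, μ(65) = 1, μ(66) = -1, μ(67) = -1, μ(68) = 0, μ(69) = 1, μ(70) = -1, μ(71) = -1, μ(72) = 0, μ(73) = -1, μ(74) = 1, μ(75) = 0, μ(76) = 0, μ(77) = 1, μ(78) = -1, μ(79) = -1, μ(80) = 0, μ(81) = 0, μ(82) = 1, μ(83) = -1, μ(84) = 0, μ(85) = 1, μ(86) = 1, μ(87) = 1, μ(88) = 0, μ(89) = -1, μ(90) = 0, μ(91) = 1, μ(92) = 0, μ(93) = 1, μ(94) = 1, μ(95) = 1, μ(96) = 0, μ(97) = -1, μ(98) = 0, μ(99) = 0, μ(100) = 0, μ(101) = -1, μ(102) = -1, μ(103) = -1, μ(104) = 0, μ(105) = -1, μ(106) = 1, μ(107) = -1, μ(108) = 0, μ(109) = -1, μ(110) = -1, μ(111) = 1, μ(112) = 0, μ(113) = -1, μ(114) = -1, μ(115) = 1, μ(116) = 0, μ(117) = 0, μ(118) = 1, μ(119) = 1, μ(120) = 0, μ(121) = 0, μ(122) = 1, μ(123) = 1, μ(124) = 0, μ(125) = 0, μ(126) = 0, μ(127) = -1, μ(128) = 0, μ(129) = 1, μ(130) = -1, μ(131) = -1, μ(132) = 0, μ(133) = 1, μ(134) = 1, μ(135) = 0, μ(136) = 0, μ(137) = -1, μ(138) = -1, μ(139) = -1, μ(140) = 0, μ(141) = 1, μ(142) = 1, μ(143) = 1, μ(144) = 0, μ(145) = 1, μ(146) = 1, μ(147) = 0, μ(148) = 0, μ(149) = -1, μ(150) = 0, μ(151) = -1, μ(152) = 0, μ(153) = 0, μ(154) = -1, μ(155) = 1, μ(156) = 0, μ(157) = -1, μ(158) = 1, μ(159) = 1, μ(160) = 0, μ(161) = 1, μ(162) = 0, μ(163) = -1, μ(164) = 0, μ(165) = -1, μ(166) = 1, μ(167) = -1, μ(168) = 0, μ(169) = 0, μ(170) = -1, μ(171) = 0, μ(172) = 0, μ(173) = -1, μ(174) = -1, μ(175) = 0, μ(176) = 0, μ(177) = 1, μ(178) = 1, μ(179) = -1, μ(180) = 0, μ(181) = -1, μ(182) = -1, μ(183) = 1, μ(184) = 0, μ(185) = 1, μ(186) = -1, μ(187) = 1, μ(188) = 0. Summing all 188 values: -3. (Mertens function M(x) = Σ_{n ≤ x} μ(n); on average M(x) should be small (PNT ⟺ M(x) = o(x)).)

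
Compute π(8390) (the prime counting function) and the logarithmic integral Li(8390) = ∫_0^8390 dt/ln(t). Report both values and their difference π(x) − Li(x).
π(8390) = 1051;  Li(8390) ≈ 1069.70;  π(x) − Li(x) ≈ -18.70.

Direct count of primes ≤ 8390 gives π(8390) = 1051. Numerical evaluation of the logarithmic integral gives Li(8390) ≈ 1069.70. The difference π(x) − Li(x) ≈ -18.70 is typically negative for small/moderate x (Li(x) overestimates), though Littlewood's theorem shows this sign changes infinitely often.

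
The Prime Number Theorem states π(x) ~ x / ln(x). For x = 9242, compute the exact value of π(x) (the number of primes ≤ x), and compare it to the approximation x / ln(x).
π(9242) = 1146;  x/ln(x) ≈ 1012.10;  relative error ≈ 11.68%.

Directly count primes up to 9242: π(9242) = 1146. The PNT approximation gives 9242/ln(9242) ≈ 9242/9.13151 ≈ 1012.10. Relative error (π(x) − x/ln(x)) / π(x) ≈ 11.68%; the approximation is known to undercount slightly (Li(x) is a better estimate).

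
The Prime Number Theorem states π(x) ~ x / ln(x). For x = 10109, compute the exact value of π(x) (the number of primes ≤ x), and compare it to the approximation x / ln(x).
π(10109) = 1241;  x/ln(x) ≈ 1096.28;  relative error ≈ 11.66%.

Directly count primes up to 10109: π(10109) = 1241. The PNT approximation gives 10109/ln(10109) ≈ 10109/9.22118 ≈ 1096.28. Relative error (π(x) − x/ln(x)) / π(x) ≈ 11.66%; the approximation is known to undercount slightly (Li(x) is a better estimate).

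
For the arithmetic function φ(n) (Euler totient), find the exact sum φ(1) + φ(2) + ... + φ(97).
Σ_{n ≤ 97} φ(n) = 2902

Compute φ(n) for each 1 ≤ n ≤ 97: φ(1) = 1, φ(2) = 1, φ(3) = 2, φ(4) = 2, φ(5) = 4, φ(6) = 2, φ(7) = 6, φ(8) = 4, φ(9) = 6, φ(10) = 4, φ(11) = 10, φ(12) = 4, φ(13) = 12, φ(14) = 6, φ(15) = 8, φ(16) = 8, φ(17) = 16, φ(18) = 6, φ(19) = 18, φ(20) = 8, φ(21) = 12, φ(22) = 10, φ(23) = 22, φ(24) = 8, φ(25) = 20, φ(26) = 12, φ(27) = 18, φ(28) = 12, φ(29) = 28, φ(30) = 8, φ(31) = 30, φ(32) = 16, φ(33) = 20, φ(34) = 16, φ(35) = 24, φ(36) = 12, φ(37) = 36, φ(38) = 18, φ(39) = 24, φ(40) = 16, φ(41) = 40, φ(42) = 12, φ(43) = 42, φ(44) = 20, φ(45) = 24, φ(46) = 22, φ(47) = 46, φ(48) = 16, φ(49) = 42, φ(50) = 20, φ(51) = 32, φ(52) = 24, φ(53) = 52, φ(54) = 18, φ(55) = 40, φ(56) = 24, φ(57) = 36, φ(58) = 28, φ(59) = 58, φ(60) = 16, φ(61) = 60, φ(62) = 30, φ(63) = 36, φ(64) = 32, φ(65) = 48, φ(66) = 20, φ(67) = 66, φ(68) = 32, φ(69) = 44, φ(70) = 24, φ(71) = 70, φ(72) = 24, φ(73) = 72, φ(74) = 36, φ(75) = 40, φ(76) = 36, φ(77) = 60, φ(78) = 24, φ(79) = 78, φ(80) = 32, φ(81) = 54, φ(82) = 40, φ(83) = 82, φ(84) = 24, φ(85) = 64, φ(86) = 42, φ(87) = 56, φ(88) = 40, φ(89) = 88, φ(90) = 24, φ(91) = 72, φ(92) = 44, φ(93) = 60, φ(94) = 46, φ(95) = 72, φ(96) = 32, φ(97) = 96. Summing all 97 values: 2902. (Average order: Σ_{n ≤ x} φ(n) ~ (3/π²) x². For x = 97, (3/π²)·97² ≈ 2859.99.)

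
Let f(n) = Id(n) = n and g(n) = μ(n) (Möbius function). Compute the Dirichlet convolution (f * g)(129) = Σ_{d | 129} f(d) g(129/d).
(Id * μ)(129) = 84

Divisors of 129: [1, 3, 43, 129]. For each d | 129:
  d = 1: Id(1) · μ(129/1) = 1 · 1 = 1
  d = 3: Id(3) · μ(129/3) = 3 · -1 = -3
  d = 43: Id(43) · μ(129/43) = 43 · -1 = -43
  d = 129: Id(129) · μ(129/129) = 129 · 1 = 129
Summing: (Id * μ)(129) = 1 + -3 + -43 + 129 = 84.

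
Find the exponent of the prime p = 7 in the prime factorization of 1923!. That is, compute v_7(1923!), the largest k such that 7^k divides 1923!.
v_7(1923!) = 318

Legendre's formula: v_p(n!) = Σ_{k ≥ 1} ⌊n / p^k⌋. For p = 7, n = 1923, the terms are:
  ⌊1923/7^1⌋ = ⌊1923/7⌋ = 274
  ⌊1923/7^2⌋ = ⌊1923/49⌋ = 39
  ⌊1923/7^3⌋ = ⌊1923/343⌋ = 5
(the next term ⌊1923/7^4⌋ = 0, terminating the sum). Summing: v_7(1923!) = 274 + 39 + 5 = 318.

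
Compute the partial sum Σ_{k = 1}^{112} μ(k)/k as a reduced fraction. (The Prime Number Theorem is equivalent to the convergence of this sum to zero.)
Σ μ(k)/k = -678316192822146162262092815134314936522301/39962142402550705168325165981723972810713890

Values of μ(k) for 1 ≤ k ≤ 112: μ(1) = 1, μ(2) = -1, μ(3) = -1, μ(5) = -1, μ(6) = 1, μ(7) = -1, μ(10) = 1, μ(11) = -1, μ(13) = -1, μ(14) = 1, μ(15) = 1, μ(17) = -1, μ(19) = -1, μ(21) = 1, μ(22) = 1, μ(23) = -1, μ(26) = 1, μ(29) = -1, μ(30) = -1, μ(31) = -1, μ(33) = 1, μ(34) = 1, μ(35) = 1, μ(37) = -1, μ(38) = 1, μ(39) = 1, μ(41) = -1, μ(42) = -1, μ(43) = -1, μ(46) = 1, μ(47) = -1, μ(51) = 1, μ(53) = -1, μ(55) = 1, μ(57) = 1, μ(58) = 1, μ(59) = -1, μ(61) = -1, μ(62) = 1, μ(65) = 1, μ(66) = -1, μ(67) = -1, μ(69) = 1, μ(70) = -1, μ(71) = -1, μ(73) = -1, μ(74) = 1, μ(77) = 1, μ(78) = -1, μ(79) = -1, μ(82) = 1, μ(83) = -1, μ(85) = 1, μ(86) = 1, μ(87) = 1, μ(89) = -1, μ(91) = 1, μ(93) = 1, μ(94) = 1, μ(95) = 1, μ(97) = -1, μ(101) = -1, μ(102) = -1, μ(103) = -1, μ(105) = -1, μ(106) = 1, μ(107) = -1, μ(109) = -1, μ(110) = -1, μ(111) = 1, with μ = 0 on non-squarefree integers. Summing μ(k)/k for k where μ(k) ≠ 0 gives -678316192822146162262092815134314936522301/39962142402550705168325165981723972810713890 ≈ -0.0170. (PNT ⟺ this sum → 0 as n → ∞.)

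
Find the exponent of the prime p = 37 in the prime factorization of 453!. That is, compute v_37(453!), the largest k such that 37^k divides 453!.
v_37(453!) = 12

Legendre's formula: v_p(n!) = Σ_{k ≥ 1} ⌊n / p^k⌋. For p = 37, n = 453, the terms are:
  ⌊453/37^1⌋ = ⌊453/37⌋ = 12
(the next term ⌊453/37^2⌋ = 0, terminating the sum). Summing: v_37(453!) = 12 = 12.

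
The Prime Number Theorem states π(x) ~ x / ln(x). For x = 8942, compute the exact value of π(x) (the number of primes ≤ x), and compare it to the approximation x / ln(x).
π(8942) = 1112;  x/ln(x) ≈ 982.80;  relative error ≈ 11.62%.

Directly count primes up to 8942: π(8942) = 1112. The PNT approximation gives 8942/ln(8942) ≈ 8942/9.09851 ≈ 982.80. Relative error (π(x) − x/ln(x)) / π(x) ≈ 11.62%; the approximation is known to undercount slightly (Li(x) is a better estimate).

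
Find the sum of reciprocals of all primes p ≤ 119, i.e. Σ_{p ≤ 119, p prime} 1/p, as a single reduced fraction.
Σ 1/p = 58472171373748331322981543916880425472323867753/31610054640417607788145206291543662493274686990

π(119) = 30, so the primes ≤ 119 are [2, 3, 5, 7, 11, 13, 17, 19, 23, 29, 31, 37, 41, 43, 47, 53, 59, 61, 67, 71, 73, 79, 83, 89, 97, 101, 103, 107, 109, 113]. Summing 1/p over these primes: 58472171373748331322981543916880425472323867753/31610054640417607788145206291543662493274686990 ≈ 1.8498. Mertens estimate ln ln(119) + 0.2615 ≈ 1.8258.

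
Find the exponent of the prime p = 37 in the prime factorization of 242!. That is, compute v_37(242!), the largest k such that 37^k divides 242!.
v_37(242!) = 6

Legendre's formula: v_p(n!) = Σ_{k ≥ 1} ⌊n / p^k⌋. For p = 37, n = 242, the terms are:
  ⌊242/37^1⌋ = ⌊242/37⌋ = 6
(the next term ⌊242/37^2⌋ = 0, terminating the sum). Summing: v_37(242!) = 6 = 6.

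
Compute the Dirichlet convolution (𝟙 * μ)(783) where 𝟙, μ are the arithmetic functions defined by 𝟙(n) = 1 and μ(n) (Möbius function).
(𝟙 * μ)(783) = 0

Divisors of 783: [1, 3, 9, 27, 29, 87, 261, 783]. For each d | 783:
  d = 1: 𝟙(1) · μ(783/1) = 1 · 0 = 0
  d = 3: 𝟙(3) · μ(783/3) = 1 · 0 = 0
  d = 9: 𝟙(9) · μ(783/9) = 1 · 1 = 1
  d = 27: 𝟙(27) · μ(783/27) = 1 · -1 = -1
  d = 29: 𝟙(29) · μ(783/29) = 1 · 0 = 0
  d = 87: 𝟙(87) · μ(783/87) = 1 · 0 = 0
  d = 261: 𝟙(261) · μ(783/261) = 1 · -1 = -1
  d = 783: 𝟙(783) · μ(783/783) = 1 · 1 = 1
Summing: (𝟙 * μ)(783) = 0 + 0 + 1 + -1 + 0 + 0 + -1 + 1 = 0.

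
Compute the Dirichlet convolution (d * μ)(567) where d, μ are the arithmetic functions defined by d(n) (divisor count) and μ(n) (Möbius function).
(d * μ)(567) = 1

Divisors of 567: [1, 3, 7, 9, 21, 27, 63, 81, 189, 567]. For each d | 567:
  d = 1: d(1) · μ(567/1) = 1 · 0 = 0
  d = 3: d(3) · μ(567/3) = 2 · 0 = 0
  d = 7: d(7) · μ(567/7) = 2 · 0 = 0
  d = 9: d(9) · μ(567/9) = 3 · 0 = 0
  d = 21: d(21) · μ(567/21) = 4 · 0 = 0
  d = 27: d(27) · μ(567/27) = 4 · 1 = 4
  d = 63: d(63) · μ(567/63) = 6 · 0 = 0
  d = 81: d(81) · μ(567/81) = 5 · -1 = -5
  d = 189: d(189) · μ(567/189) = 8 · -1 = -8
  d = 567: d(567) · μ(567/567) = 10 · 1 = 10
Summing: (d * μ)(567) = 0 + 0 + 0 + 0 + 0 + 4 + 0 + -5 + -8 + 10 = 1.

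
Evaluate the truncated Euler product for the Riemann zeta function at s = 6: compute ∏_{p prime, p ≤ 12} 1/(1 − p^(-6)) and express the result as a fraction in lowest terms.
∏ = 271270278125/266645897856

The primes p ≤ 12 are [2, 3, 5, 7, 11]. For each prime, (1 − 1/p^6)^(-1) = p^6 / (p^6 − 1). The product is (1 − 1/2^6)^(-1), (1 − 1/3^6)^(-1), (1 − 1/5^6)^(-1), (1 − 1/7^6)^(-1), (1 − 1/11^6)^(-1) = ∏ p^6 / (p^6 − 1) = 271270278125/266645897856.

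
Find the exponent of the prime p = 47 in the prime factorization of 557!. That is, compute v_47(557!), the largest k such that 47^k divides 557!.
v_47(557!) = 11

Legendre's formula: v_p(n!) = Σ_{k ≥ 1} ⌊n / p^k⌋. For p = 47, n = 557, the terms are:
  ⌊557/47^1⌋ = ⌊557/47⌋ = 11
(the next term ⌊557/47^2⌋ = 0, terminating the sum). Summing: v_47(557!) = 11 = 11.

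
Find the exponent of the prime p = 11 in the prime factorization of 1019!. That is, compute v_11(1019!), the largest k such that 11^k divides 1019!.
v_11(1019!) = 100

Legendre's formula: v_p(n!) = Σ_{k ≥ 1} ⌊n / p^k⌋. For p = 11, n = 1019, the terms are:
  ⌊1019/11^1⌋ = ⌊1019/11⌋ = 92
  ⌊1019/11^2⌋ = ⌊1019/121⌋ = 8
(the next term ⌊1019/11^3⌋ = 0, terminating the sum). Summing: v_11(1019!) = 92 + 8 = 100.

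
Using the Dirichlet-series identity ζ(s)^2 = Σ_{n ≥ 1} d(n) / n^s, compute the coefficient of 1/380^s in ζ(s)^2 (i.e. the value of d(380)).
d(380) = 12

ζ(s)^2 = (Σ 1/m^s)(Σ 1/k^s). The coefficient of 1/n^s in the product is the number of ordered pairs (m, k) with mk = n, which equals d(n). For n = 380, divisors are [1, 2, 4, 5, 10, 19, 20, 38, 76, 95, 190, 380], so d(380) = 12.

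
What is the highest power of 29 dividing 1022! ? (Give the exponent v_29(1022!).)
v_29(1022!) = 36

Legendre's formula: v_p(n!) = Σ_{k ≥ 1} ⌊n / p^k⌋. For p = 29, n = 1022, the terms are:
  ⌊1022/29^1⌋ = ⌊1022/29⌋ = 35
  ⌊1022/29^2⌋ = ⌊1022/841⌋ = 1
(the next term ⌊1022/29^3⌋ = 0, terminating the sum). Summing: v_29(1022!) = 35 + 1 = 36.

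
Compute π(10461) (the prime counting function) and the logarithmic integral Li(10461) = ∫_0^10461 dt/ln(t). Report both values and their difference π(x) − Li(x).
π(10461) = 1280;  Li(10461) ≈ 1296.07;  π(x) − Li(x) ≈ -16.07.

Direct count of primes ≤ 10461 gives π(10461) = 1280. Numerical evaluation of the logarithmic integral gives Li(10461) ≈ 1296.07. The difference π(x) − Li(x) ≈ -16.07 is typically negative for small/moderate x (Li(x) overestimates), though Littlewood's theorem shows this sign changes infinitely often.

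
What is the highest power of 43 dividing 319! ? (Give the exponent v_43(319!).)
v_43(319!) = 7

Legendre's formula: v_p(n!) = Σ_{k ≥ 1} ⌊n / p^k⌋. For p = 43, n = 319, the terms are:
  ⌊319/43^1⌋ = ⌊319/43⌋ = 7
(the next term ⌊319/43^2⌋ = 0, terminating the sum). Summing: v_43(319!) = 7 = 7.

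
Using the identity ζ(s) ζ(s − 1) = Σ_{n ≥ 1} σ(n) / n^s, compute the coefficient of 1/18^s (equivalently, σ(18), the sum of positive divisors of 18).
σ(18) = 39

In the product (Σ m^0/m^s)(Σ k / k^s) = Σ (Σ_{d | n} d) / n^s, the coefficient of 1/n^s is σ(n) = Σ_{d | n} d. For n = 18, divisors are [1, 2, 3, 6, 9, 18]; summing: σ(18) = 39.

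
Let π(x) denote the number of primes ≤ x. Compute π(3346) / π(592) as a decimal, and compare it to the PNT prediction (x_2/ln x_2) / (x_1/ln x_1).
π(3346)/π(592) = 471/107 ≈ 4.4019;  PNT prediction ≈ 4.4458.

π(592) = 107 and π(3346) = 471, so π(3346)/π(592) ≈ 4.4019. The PNT-predicted ratio is (3346/ln(3346)) / (592/ln(592)) ≈ 4.4458. The two agree to within a few percent, as expected.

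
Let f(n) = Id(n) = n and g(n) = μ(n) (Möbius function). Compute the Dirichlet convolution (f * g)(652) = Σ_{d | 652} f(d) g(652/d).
(Id * μ)(652) = 324

Divisors of 652: [1, 2, 4, 163, 326, 652]. For each d | 652:
  d = 1: Id(1) · μ(652/1) = 1 · 0 = 0
  d = 2: Id(2) · μ(652/2) = 2 · 1 = 2
  d = 4: Id(4) · μ(652/4) = 4 · -1 = -4
  d = 163: Id(163) · μ(652/163) = 163 · 0 = 0
  d = 326: Id(326) · μ(652/326) = 326 · -1 = -326
  d = 652: Id(652) · μ(652/652) = 652 · 1 = 652
Summing: (Id * μ)(652) = 0 + 2 + -4 + 0 + -326 + 652 = 324.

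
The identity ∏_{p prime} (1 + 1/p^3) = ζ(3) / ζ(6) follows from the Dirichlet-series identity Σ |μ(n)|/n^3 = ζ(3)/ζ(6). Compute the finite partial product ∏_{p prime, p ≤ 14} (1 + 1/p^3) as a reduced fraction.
∏ = 431631936/365525875

The primes p ≤ 14 are [2, 3, 5, 7, 11, 13]. For each, (1 + 1/p^3) = (p^3 + 1)/p^3. Multiplying these fractions over p ∈ [2, 3, 5, 7, 11, 13] gives 431631936/365525875. (In the limit P → ∞ this tends to ζ(3)/ζ(6).)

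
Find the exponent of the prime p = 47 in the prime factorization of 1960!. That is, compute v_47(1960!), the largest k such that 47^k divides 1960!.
v_47(1960!) = 41

Legendre's formula: v_p(n!) = Σ_{k ≥ 1} ⌊n / p^k⌋. For p = 47, n = 1960, the terms are:
  ⌊1960/47^1⌋ = ⌊1960/47⌋ = 41
(the next term ⌊1960/47^2⌋ = 0, terminating the sum). Summing: v_47(1960!) = 41 = 41.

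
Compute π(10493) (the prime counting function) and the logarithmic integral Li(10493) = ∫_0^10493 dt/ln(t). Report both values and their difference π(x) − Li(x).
π(10493) = 1283;  Li(10493) ≈ 1299.52;  π(x) − Li(x) ≈ -16.52.

Direct count of primes ≤ 10493 gives π(10493) = 1283. Numerical evaluation of the logarithmic integral gives Li(10493) ≈ 1299.52. The difference π(x) − Li(x) ≈ -16.52 is typically negative for small/moderate x (Li(x) overestimates), though Littlewood's theorem shows this sign changes infinitely often.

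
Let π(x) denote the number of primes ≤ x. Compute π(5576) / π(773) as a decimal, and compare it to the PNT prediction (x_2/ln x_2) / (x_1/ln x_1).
π(5576)/π(773) = 736/137 ≈ 5.3723;  PNT prediction ≈ 5.5611.

π(773) = 137 and π(5576) = 736, so π(5576)/π(773) ≈ 5.3723. The PNT-predicted ratio is (5576/ln(5576)) / (773/ln(773)) ≈ 5.5611. The two agree to within a few percent, as expected.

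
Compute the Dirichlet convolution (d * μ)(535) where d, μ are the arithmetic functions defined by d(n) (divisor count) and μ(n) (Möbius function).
(d * μ)(535) = 1

Divisors of 535: [1, 5, 107, 535]. For each d | 535:
  d = 1: d(1) · μ(535/1) = 1 · 1 = 1
  d = 5: d(5) · μ(535/5) = 2 · -1 = -2
  d = 107: d(107) · μ(535/107) = 2 · -1 = -2
  d = 535: d(535) · μ(535/535) = 4 · 1 = 4
Summing: (d * μ)(535) = 1 + -2 + -2 + 4 = 1.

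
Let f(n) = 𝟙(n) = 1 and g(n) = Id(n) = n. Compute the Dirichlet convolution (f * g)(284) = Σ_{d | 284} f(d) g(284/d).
(𝟙 * Id)(284) = 504

Divisors of 284: [1, 2, 4, 71, 142, 284]. For each d | 284:
  d = 1: 𝟙(1) · Id(284/1) = 1 · 284 = 284
  d = 2: 𝟙(2) · Id(284/2) = 1 · 142 = 142
  d = 4: 𝟙(4) · Id(284/4) = 1 · 71 = 71
  d = 71: 𝟙(71) · Id(284/71) = 1 · 4 = 4
  d = 142: 𝟙(142) · Id(284/142) = 1 · 2 = 2
  d = 284: 𝟙(284) · Id(284/284) = 1 · 1 = 1
Summing: (𝟙 * Id)(284) = 284 + 142 + 71 + 4 + 2 + 1 = 504.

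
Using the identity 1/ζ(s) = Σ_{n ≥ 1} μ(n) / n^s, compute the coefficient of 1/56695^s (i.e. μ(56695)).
μ(56695) = 1

Factor n = 56695 = 5 · 17 · 23 · 29. μ(n) = 0 if any exponent ≥ 2 (not squarefree); otherwise μ(n) = (−1)^{ω(n)} where ω(n) is the number of distinct prime factors. Applying: μ(56695) = 1.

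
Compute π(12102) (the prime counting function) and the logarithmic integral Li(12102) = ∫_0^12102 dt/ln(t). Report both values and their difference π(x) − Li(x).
π(12102) = 1448;  Li(12102) ≈ 1471.95;  π(x) − Li(x) ≈ -23.95.

Direct count of primes ≤ 12102 gives π(12102) = 1448. Numerical evaluation of the logarithmic integral gives Li(12102) ≈ 1471.95. The difference π(x) − Li(x) ≈ -23.95 is typically negative for small/moderate x (Li(x) overestimates), though Littlewood's theorem shows this sign changes infinitely often.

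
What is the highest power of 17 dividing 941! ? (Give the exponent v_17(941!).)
v_17(941!) = 58

Legendre's formula: v_p(n!) = Σ_{k ≥ 1} ⌊n / p^k⌋. For p = 17, n = 941, the terms are:
  ⌊941/17^1⌋ = ⌊941/17⌋ = 55
  ⌊941/17^2⌋ = ⌊941/289⌋ = 3
(the next term ⌊941/17^3⌋ = 0, terminating the sum). Summing: v_17(941!) = 55 + 3 = 58.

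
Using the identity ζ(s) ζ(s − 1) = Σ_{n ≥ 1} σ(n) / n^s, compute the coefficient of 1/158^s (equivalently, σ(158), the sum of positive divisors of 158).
σ(158) = 240

In the product (Σ m^0/m^s)(Σ k / k^s) = Σ (Σ_{d | n} d) / n^s, the coefficient of 1/n^s is σ(n) = Σ_{d | n} d. For n = 158, divisors are [1, 2, 79, 158]; summing: σ(158) = 240.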